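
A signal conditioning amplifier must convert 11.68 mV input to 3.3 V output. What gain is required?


Gain = Vout / Vin (converting to same units).
G = 3.3 V / 11.68 mV
G = 3300.0 mV / 11.68 mV
G = 282.53

282.53


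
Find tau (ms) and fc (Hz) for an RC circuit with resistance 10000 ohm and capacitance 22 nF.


Time constant: tau = R * C.
tau = 10000 * 2.20e-08 = 0.00022 s
tau = 0.22 ms
Cutoff frequency: fc = 1 / (2*pi*R*C).
fc = 1 / (2*pi*0.00022) = 723.43 Hz

tau = 0.22 ms, fc = 723.43 Hz


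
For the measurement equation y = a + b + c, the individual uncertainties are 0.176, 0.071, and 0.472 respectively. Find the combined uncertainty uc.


For a sum of independent quantities, uc = sqrt(u1^2 + u2^2 + u3^2).
uc = sqrt(0.176^2 + 0.071^2 + 0.472^2)
uc = sqrt(0.030976 + 0.005041 + 0.222784)
uc = 0.5087

0.5087


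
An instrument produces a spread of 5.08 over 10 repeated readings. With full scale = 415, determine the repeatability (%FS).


Repeatability = (spread / full scale) * 100%.
R = (5.08 / 415) * 100
R = 1.224 %FS

1.224 %FS


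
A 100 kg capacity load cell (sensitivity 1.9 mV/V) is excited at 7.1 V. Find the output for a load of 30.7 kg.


Vout = rated_output * Vex * (load / capacity).
Vout = 1.9 * 7.1 * (30.7 / 100)
Vout = 1.9 * 7.1 * 0.307
Vout = 4.141 mV

4.141 mV


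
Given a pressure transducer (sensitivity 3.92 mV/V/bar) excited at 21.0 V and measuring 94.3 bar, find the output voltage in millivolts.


Output = sensitivity * Vex * P.
Vout = 3.92 * 21.0 * 94.3
Vout = 82.32 * 94.3
Vout = 7762.78 mV

7762.78 mV


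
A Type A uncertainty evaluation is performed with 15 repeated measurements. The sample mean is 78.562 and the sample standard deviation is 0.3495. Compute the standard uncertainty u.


The standard uncertainty for Type A evaluation is u = s / sqrt(n).
u = 0.3495 / sqrt(15)
u = 0.3495 / 3.873
u = 0.0902

0.0902


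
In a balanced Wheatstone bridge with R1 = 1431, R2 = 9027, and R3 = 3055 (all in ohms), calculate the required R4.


At balance: R1*R4 = R2*R3, so R4 = R2*R3/R1.
R4 = 9027 * 3055 / 1431
R4 = 27577485 / 1431
R4 = 19271.48 ohm

19271.48 ohm


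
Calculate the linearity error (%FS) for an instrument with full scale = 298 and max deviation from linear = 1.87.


Linearity error = (max deviation / full scale) * 100%.
Linearity = (1.87 / 298) * 100
Linearity = 0.628 %FS

0.628 %FS


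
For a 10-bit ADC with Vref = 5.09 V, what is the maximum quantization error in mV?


The maximum quantization error is +/- LSB/2.
LSB = Vref / 2^n = 5.09 / 1024 = 0.0049707 V
Max error = LSB / 2 = 0.0049707 / 2 = 0.00248535 V
Max error = 2.4854 mV

2.4854 mV


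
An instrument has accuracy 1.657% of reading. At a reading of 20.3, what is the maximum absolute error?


Absolute error = (accuracy% / 100) * reading.
Error = (1.657 / 100) * 20.3
Error = 0.01657 * 20.3
Error = 0.3364

0.3364


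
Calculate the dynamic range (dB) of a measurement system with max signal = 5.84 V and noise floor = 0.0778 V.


Dynamic range = 20 * log10(Vmax / Vnoise).
DR = 20 * log10(5.84 / 0.0778)
DR = 20 * log10(75.06)
DR = 37.51 dB

37.51 dB


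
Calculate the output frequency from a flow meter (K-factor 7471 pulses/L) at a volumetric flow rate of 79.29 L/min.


Frequency = K * Q / 60 (converting L/min to L/s).
f = 7471 * 79.29 / 60
f = 592375.59 / 60
f = 9872.93 Hz

9872.93 Hz


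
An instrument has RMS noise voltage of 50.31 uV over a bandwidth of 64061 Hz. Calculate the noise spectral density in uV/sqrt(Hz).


Noise spectral density = Vrms / sqrt(BW).
NSD = 50.31 / sqrt(64061)
NSD = 50.31 / 253.1027
NSD = 0.1988 uV/sqrt(Hz)

0.1988 uV/sqrt(Hz)


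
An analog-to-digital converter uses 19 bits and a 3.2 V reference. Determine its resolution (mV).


The resolution (LSB) of an ADC is Vref / 2^n.
LSB = 3.2 / 2^19
LSB = 3.2 / 524288
LSB = 6.1e-06 V = 0.00610352 mV

0.00610352 mV


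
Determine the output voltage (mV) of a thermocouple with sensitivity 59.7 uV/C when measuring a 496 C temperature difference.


The thermocouple output V = sensitivity * dT.
V = 59.7 uV/C * 496 C
V = 29611.2 uV
V = 29.611 mV

29.611 mV


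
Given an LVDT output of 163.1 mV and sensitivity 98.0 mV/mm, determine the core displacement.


Displacement = Vout / sensitivity.
d = 163.1 / 98.0
d = 1.664 mm

1.664 mm


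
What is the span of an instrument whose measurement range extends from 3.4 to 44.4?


Span = upper range - lower range.
Span = 44.4 - (3.4)
Span = 41.0

41.0


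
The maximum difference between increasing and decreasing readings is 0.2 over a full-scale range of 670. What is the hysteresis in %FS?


Hysteresis = (max difference / full scale) * 100%.
H = (0.2 / 670) * 100
H = 0.03 %FS

0.03 %FS


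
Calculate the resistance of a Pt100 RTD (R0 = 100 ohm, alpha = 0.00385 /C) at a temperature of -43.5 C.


The RTD equation: Rt = R0 * (1 + alpha * T).
Rt = 100 * (1 + 0.00385 * -43.5)
Rt = 100 * (1 + -0.167475)
Rt = 100 * 0.832525
Rt = 83.252 ohm

83.252 ohm


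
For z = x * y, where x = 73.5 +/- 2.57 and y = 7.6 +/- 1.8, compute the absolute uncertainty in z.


For a product z = x*y, the relative uncertainty is:
uz/z = sqrt((ux/x)^2 + (uy/y)^2)
Relative uncertainties: ux/x = 2.57/73.5 = 0.034966
uy/y = 1.8/7.6 = 0.236842
z = 73.5 * 7.6 = 558.6
uz = 558.6 * sqrt(0.034966^2 + 0.236842^2) = 133.734

133.734


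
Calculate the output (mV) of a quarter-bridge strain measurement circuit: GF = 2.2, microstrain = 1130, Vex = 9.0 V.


Quarter bridge output: Vout = (GF * epsilon * Vex) / 4.
Vout = (2.2 * 1130e-6 * 9.0) / 4
Vout = 0.022374 / 4 V
Vout = 0.0055935 V = 5.5935 mV

5.5935 mV


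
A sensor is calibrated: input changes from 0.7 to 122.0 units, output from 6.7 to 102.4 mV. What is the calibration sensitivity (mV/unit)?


Sensitivity = (y2 - y1) / (x2 - x1).
S = (102.4 - 6.7) / (122.0 - 0.7)
S = 95.7 / 121.3
S = 0.789 mV/unit

0.789 mV/unit


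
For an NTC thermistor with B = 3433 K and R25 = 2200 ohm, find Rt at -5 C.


NTC thermistor equation: Rt = R25 * exp(B * (1/T - 1/T25)).
T in Kelvin: 268.15 K, T25 = 298.15 K
1/T - 1/T25 = 1/268.15 - 1/298.15 = 0.00037524
B * (1/T - 1/T25) = 3433 * 0.00037524 = 1.2882
Rt = 2200 * exp(1.2882) = 7977.7 ohm

7977.7 ohm


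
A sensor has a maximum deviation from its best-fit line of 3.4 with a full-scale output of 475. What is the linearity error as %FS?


Linearity error = (max deviation / full scale) * 100%.
Linearity = (3.4 / 475) * 100
Linearity = 0.716 %FS

0.716 %FS


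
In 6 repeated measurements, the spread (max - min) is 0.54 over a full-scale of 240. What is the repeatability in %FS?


Repeatability = (spread / full scale) * 100%.
R = (0.54 / 240) * 100
R = 0.225 %FS

0.225 %FS


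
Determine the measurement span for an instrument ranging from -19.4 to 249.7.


Span = upper range - lower range.
Span = 249.7 - (-19.4)
Span = 269.1

269.1


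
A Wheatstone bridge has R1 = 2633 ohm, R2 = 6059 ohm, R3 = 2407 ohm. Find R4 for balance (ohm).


At balance: R1*R4 = R2*R3, so R4 = R2*R3/R1.
R4 = 6059 * 2407 / 2633
R4 = 14584013 / 2633
R4 = 5538.93 ohm

5538.93 ohm


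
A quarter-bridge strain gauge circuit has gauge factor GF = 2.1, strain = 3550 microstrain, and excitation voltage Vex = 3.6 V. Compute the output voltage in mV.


Quarter bridge output: Vout = (GF * epsilon * Vex) / 4.
Vout = (2.1 * 3550e-6 * 3.6) / 4
Vout = 0.026838 / 4 V
Vout = 0.0067095 V = 6.7095 mV

6.7095 mV


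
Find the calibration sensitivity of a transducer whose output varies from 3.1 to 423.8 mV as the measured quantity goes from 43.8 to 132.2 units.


Sensitivity = (y2 - y1) / (x2 - x1).
S = (423.8 - 3.1) / (132.2 - 43.8)
S = 420.7 / 88.4
S = 4.759 mV/unit

4.759 mV/unit


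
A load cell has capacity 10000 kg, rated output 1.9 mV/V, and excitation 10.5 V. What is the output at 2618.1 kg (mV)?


Vout = rated_output * Vex * (load / capacity).
Vout = 1.9 * 10.5 * (2618.1 / 10000)
Vout = 1.9 * 10.5 * 0.26181
Vout = 5.223 mV

5.223 mV


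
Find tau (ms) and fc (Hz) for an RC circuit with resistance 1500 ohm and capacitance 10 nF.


Time constant: tau = R * C.
tau = 1500 * 1.00e-08 = 1.5e-05 s
tau = 0.015 ms
Cutoff frequency: fc = 1 / (2*pi*R*C).
fc = 1 / (2*pi*1.5e-05) = 10610.33 Hz

tau = 0.015 ms, fc = 10610.33 Hz


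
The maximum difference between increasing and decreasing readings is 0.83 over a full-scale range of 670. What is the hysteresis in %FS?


Hysteresis = (max difference / full scale) * 100%.
H = (0.83 / 670) * 100
H = 0.124 %FS

0.124 %FS


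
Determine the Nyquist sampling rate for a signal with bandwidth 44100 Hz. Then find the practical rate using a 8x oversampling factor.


By Nyquist theorem, fs_min = 2 * fmax.
fs_min = 2 * 44100 = 88200 Hz
Practical rate = 8 * fs_min = 8 * 88200 = 705600 Hz

fs_min = 88200 Hz, fs_practical = 705600 Hz


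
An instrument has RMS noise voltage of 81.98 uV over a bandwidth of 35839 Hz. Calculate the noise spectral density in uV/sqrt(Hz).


Noise spectral density = Vrms / sqrt(BW).
NSD = 81.98 / sqrt(35839)
NSD = 81.98 / 189.3119
NSD = 0.433 uV/sqrt(Hz)

0.433 uV/sqrt(Hz)


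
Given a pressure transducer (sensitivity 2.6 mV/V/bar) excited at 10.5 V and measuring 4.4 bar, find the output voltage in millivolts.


Output = sensitivity * Vex * P.
Vout = 2.6 * 10.5 * 4.4
Vout = 27.3 * 4.4
Vout = 120.12 mV

120.12 mV


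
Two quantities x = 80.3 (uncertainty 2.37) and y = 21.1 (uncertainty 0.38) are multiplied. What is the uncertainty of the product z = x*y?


For a product z = x*y, the relative uncertainty is:
uz/z = sqrt((ux/x)^2 + (uy/y)^2)
Relative uncertainties: ux/x = 2.37/80.3 = 0.029514
uy/y = 0.38/21.1 = 0.018009
z = 80.3 * 21.1 = 1694.3
uz = 1694.3 * sqrt(0.029514^2 + 0.018009^2) = 58.582

58.582


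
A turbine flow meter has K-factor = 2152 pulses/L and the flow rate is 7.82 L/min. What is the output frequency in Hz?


Frequency = K * Q / 60 (converting L/min to L/s).
f = 2152 * 7.82 / 60
f = 16828.64 / 60
f = 280.48 Hz

280.48 Hz


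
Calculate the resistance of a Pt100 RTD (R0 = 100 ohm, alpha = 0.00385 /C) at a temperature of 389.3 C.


The RTD equation: Rt = R0 * (1 + alpha * T).
Rt = 100 * (1 + 0.00385 * 389.3)
Rt = 100 * (1 + 1.498805)
Rt = 100 * 2.498805
Rt = 249.88 ohm

249.88 ohm


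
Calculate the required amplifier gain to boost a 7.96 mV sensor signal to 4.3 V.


Gain = Vout / Vin (converting to same units).
G = 4.3 V / 7.96 mV
G = 4300.0 mV / 7.96 mV
G = 540.2

540.2


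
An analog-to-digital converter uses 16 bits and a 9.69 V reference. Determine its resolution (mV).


The resolution (LSB) of an ADC is Vref / 2^n.
LSB = 9.69 / 2^16
LSB = 9.69 / 65536
LSB = 0.00014786 V = 0.14785767 mV

0.14785767 mV


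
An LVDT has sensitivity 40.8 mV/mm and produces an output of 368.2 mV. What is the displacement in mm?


Displacement = Vout / sensitivity.
d = 368.2 / 40.8
d = 9.025 mm

9.025 mm


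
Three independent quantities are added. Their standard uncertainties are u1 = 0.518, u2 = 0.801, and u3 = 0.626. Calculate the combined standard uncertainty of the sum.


For a sum of independent quantities, uc = sqrt(u1^2 + u2^2 + u3^2).
uc = sqrt(0.518^2 + 0.801^2 + 0.626^2)
uc = sqrt(0.268324 + 0.641601 + 0.391876)
uc = 1.141

1.141


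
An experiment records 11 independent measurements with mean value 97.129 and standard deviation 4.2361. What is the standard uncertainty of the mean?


The standard uncertainty for Type A evaluation is u = s / sqrt(n).
u = 4.2361 / sqrt(11)
u = 4.2361 / 3.3166
u = 1.2772

1.2772


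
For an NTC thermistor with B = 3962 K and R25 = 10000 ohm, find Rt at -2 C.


NTC thermistor equation: Rt = R25 * exp(B * (1/T - 1/T25)).
T in Kelvin: 271.15 K, T25 = 298.15 K
1/T - 1/T25 = 1/271.15 - 1/298.15 = 0.00033398
B * (1/T - 1/T25) = 3962 * 0.00033398 = 1.3232
Rt = 10000 * exp(1.3232) = 37555.1 ohm

37555.1 ohm


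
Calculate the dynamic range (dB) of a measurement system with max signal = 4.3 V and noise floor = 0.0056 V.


Dynamic range = 20 * log10(Vmax / Vnoise).
DR = 20 * log10(4.3 / 0.0056)
DR = 20 * log10(767.86)
DR = 57.71 dB

57.71 dB


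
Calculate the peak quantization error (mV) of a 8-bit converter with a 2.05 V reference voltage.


The maximum quantization error is +/- LSB/2.
LSB = Vref / 2^n = 2.05 / 256 = 0.00800781 V
Max error = LSB / 2 = 0.00800781 / 2 = 0.00400391 V
Max error = 4.0039 mV

4.0039 mV


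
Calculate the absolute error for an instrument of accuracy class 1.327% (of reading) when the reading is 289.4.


Absolute error = (accuracy% / 100) * reading.
Error = (1.327 / 100) * 289.4
Error = 0.01327 * 289.4
Error = 3.8403

3.8403


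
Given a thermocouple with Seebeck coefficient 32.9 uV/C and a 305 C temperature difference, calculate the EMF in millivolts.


The thermocouple output V = sensitivity * dT.
V = 32.9 uV/C * 305 C
V = 10034.5 uV
V = 10.034 mV

10.034 mV


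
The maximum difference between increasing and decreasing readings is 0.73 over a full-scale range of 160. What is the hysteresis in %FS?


Hysteresis = (max difference / full scale) * 100%.
H = (0.73 / 160) * 100
H = 0.456 %FS

0.456 %FS


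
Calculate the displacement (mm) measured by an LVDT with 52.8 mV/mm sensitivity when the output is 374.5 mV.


Displacement = Vout / sensitivity.
d = 374.5 / 52.8
d = 7.093 mm

7.093 mm


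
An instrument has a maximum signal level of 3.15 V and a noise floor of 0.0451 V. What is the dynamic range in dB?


Dynamic range = 20 * log10(Vmax / Vnoise).
DR = 20 * log10(3.15 / 0.0451)
DR = 20 * log10(69.84)
DR = 36.88 dB

36.88 dB


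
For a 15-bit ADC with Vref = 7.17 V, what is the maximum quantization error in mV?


The maximum quantization error is +/- LSB/2.
LSB = Vref / 2^n = 7.17 / 32768 = 0.00021881 V
Max error = LSB / 2 = 0.00021881 / 2 = 0.00010941 V
Max error = 0.1094 mV

0.1094 mV


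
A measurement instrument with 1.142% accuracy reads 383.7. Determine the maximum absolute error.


Absolute error = (accuracy% / 100) * reading.
Error = (1.142 / 100) * 383.7
Error = 0.01142 * 383.7
Error = 4.3819

4.3819


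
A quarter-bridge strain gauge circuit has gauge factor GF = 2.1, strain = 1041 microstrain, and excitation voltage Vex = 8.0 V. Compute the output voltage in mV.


Quarter bridge output: Vout = (GF * epsilon * Vex) / 4.
Vout = (2.1 * 1041e-6 * 8.0) / 4
Vout = 0.0174888 / 4 V
Vout = 0.0043722 V = 4.3722 mV

4.3722 mV


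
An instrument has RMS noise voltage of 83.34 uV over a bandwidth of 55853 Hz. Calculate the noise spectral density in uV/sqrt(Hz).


Noise spectral density = Vrms / sqrt(BW).
NSD = 83.34 / sqrt(55853)
NSD = 83.34 / 236.3324
NSD = 0.3526 uV/sqrt(Hz)

0.3526 uV/sqrt(Hz)


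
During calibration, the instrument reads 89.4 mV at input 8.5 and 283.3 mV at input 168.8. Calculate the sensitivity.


Sensitivity = (y2 - y1) / (x2 - x1).
S = (283.3 - 89.4) / (168.8 - 8.5)
S = 193.9 / 160.3
S = 1.2096 mV/unit

1.2096 mV/unit


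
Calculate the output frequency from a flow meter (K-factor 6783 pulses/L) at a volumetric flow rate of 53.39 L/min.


Frequency = K * Q / 60 (converting L/min to L/s).
f = 6783 * 53.39 / 60
f = 362144.37 / 60
f = 6035.74 Hz

6035.74 Hz


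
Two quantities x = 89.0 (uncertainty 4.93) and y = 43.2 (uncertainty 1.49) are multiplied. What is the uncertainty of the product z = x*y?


For a product z = x*y, the relative uncertainty is:
uz/z = sqrt((ux/x)^2 + (uy/y)^2)
Relative uncertainties: ux/x = 4.93/89.0 = 0.055393
uy/y = 1.49/43.2 = 0.034491
z = 89.0 * 43.2 = 3844.8
uz = 3844.8 * sqrt(0.055393^2 + 0.034491^2) = 250.887

250.887


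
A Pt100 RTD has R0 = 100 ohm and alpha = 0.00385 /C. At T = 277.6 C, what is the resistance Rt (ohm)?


The RTD equation: Rt = R0 * (1 + alpha * T).
Rt = 100 * (1 + 0.00385 * 277.6)
Rt = 100 * (1 + 1.06876)
Rt = 100 * 2.06876
Rt = 206.876 ohm

206.876 ohm


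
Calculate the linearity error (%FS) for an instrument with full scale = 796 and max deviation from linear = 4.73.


Linearity error = (max deviation / full scale) * 100%.
Linearity = (4.73 / 796) * 100
Linearity = 0.594 %FS

0.594 %FS


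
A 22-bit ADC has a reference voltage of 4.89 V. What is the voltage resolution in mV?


The resolution (LSB) of an ADC is Vref / 2^n.
LSB = 4.89 / 2^22
LSB = 4.89 / 4194304
LSB = 1.17e-06 V = 0.00116587 mV

0.00116587 mV


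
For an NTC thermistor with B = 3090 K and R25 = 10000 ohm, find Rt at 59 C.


NTC thermistor equation: Rt = R25 * exp(B * (1/T - 1/T25)).
T in Kelvin: 332.15 K, T25 = 298.15 K
1/T - 1/T25 = 1/332.15 - 1/298.15 = -0.00034333
B * (1/T - 1/T25) = 3090 * -0.00034333 = -1.0609
Rt = 10000 * exp(-1.0609) = 3461.5 ohm

3461.5 ohm


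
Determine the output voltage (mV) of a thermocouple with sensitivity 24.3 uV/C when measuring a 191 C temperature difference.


The thermocouple output V = sensitivity * dT.
V = 24.3 uV/C * 191 C
V = 4641.3 uV
V = 4.641 mV

4.641 mV


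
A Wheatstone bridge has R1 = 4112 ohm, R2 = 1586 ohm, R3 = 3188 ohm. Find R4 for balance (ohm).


At balance: R1*R4 = R2*R3, so R4 = R2*R3/R1.
R4 = 1586 * 3188 / 4112
R4 = 5056168 / 4112
R4 = 1229.61 ohm

1229.61 ohm


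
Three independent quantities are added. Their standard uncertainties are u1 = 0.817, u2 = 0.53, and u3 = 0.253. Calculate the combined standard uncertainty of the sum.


For a sum of independent quantities, uc = sqrt(u1^2 + u2^2 + u3^2).
uc = sqrt(0.817^2 + 0.53^2 + 0.253^2)
uc = sqrt(0.667489 + 0.2809 + 0.064009)
uc = 1.0062

1.0062


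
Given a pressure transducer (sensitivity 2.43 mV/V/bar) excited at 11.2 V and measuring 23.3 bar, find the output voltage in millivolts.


Output = sensitivity * Vex * P.
Vout = 2.43 * 11.2 * 23.3
Vout = 27.216 * 23.3
Vout = 634.13 mV

634.13 mV


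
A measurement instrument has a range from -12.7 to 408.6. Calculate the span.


Span = upper range - lower range.
Span = 408.6 - (-12.7)
Span = 421.3

421.3


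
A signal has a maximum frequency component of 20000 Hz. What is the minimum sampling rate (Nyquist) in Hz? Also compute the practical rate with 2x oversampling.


By Nyquist theorem, fs_min = 2 * fmax.
fs_min = 2 * 20000 = 40000 Hz
Practical rate = 2 * fs_min = 2 * 40000 = 80000 Hz

fs_min = 40000 Hz, fs_practical = 80000 Hz


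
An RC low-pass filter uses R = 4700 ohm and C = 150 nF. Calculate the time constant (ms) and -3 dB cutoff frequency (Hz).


Time constant: tau = R * C.
tau = 4700 * 1.50e-07 = 0.000705 s
tau = 0.705 ms
Cutoff frequency: fc = 1 / (2*pi*R*C).
fc = 1 / (2*pi*0.000705) = 225.75 Hz

tau = 0.705 ms, fc = 225.75 Hz


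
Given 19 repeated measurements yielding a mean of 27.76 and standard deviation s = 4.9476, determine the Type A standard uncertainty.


The standard uncertainty for Type A evaluation is u = s / sqrt(n).
u = 4.9476 / sqrt(19)
u = 4.9476 / 4.3589
u = 1.1351

1.1351


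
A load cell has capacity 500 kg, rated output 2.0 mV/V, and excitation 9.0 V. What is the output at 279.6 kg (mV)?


Vout = rated_output * Vex * (load / capacity).
Vout = 2.0 * 9.0 * (279.6 / 500)
Vout = 2.0 * 9.0 * 0.5592
Vout = 10.066 mV

10.066 mV


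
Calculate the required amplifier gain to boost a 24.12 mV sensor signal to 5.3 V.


Gain = Vout / Vin (converting to same units).
G = 5.3 V / 24.12 mV
G = 5300.0 mV / 24.12 mV
G = 219.73

219.73


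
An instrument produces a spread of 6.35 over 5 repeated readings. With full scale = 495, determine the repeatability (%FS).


Repeatability = (spread / full scale) * 100%.
R = (6.35 / 495) * 100
R = 1.283 %FS

1.283 %FS


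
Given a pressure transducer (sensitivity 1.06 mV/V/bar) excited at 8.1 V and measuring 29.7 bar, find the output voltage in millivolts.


Output = sensitivity * Vex * P.
Vout = 1.06 * 8.1 * 29.7
Vout = 8.586 * 29.7
Vout = 255.0 mV

255.0 mV


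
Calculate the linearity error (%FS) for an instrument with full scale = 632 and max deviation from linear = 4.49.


Linearity error = (max deviation / full scale) * 100%.
Linearity = (4.49 / 632) * 100
Linearity = 0.71 %FS

0.71 %FS


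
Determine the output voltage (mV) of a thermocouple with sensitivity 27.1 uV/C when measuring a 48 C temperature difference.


The thermocouple output V = sensitivity * dT.
V = 27.1 uV/C * 48 C
V = 1300.8 uV
V = 1.301 mV

1.301 mV


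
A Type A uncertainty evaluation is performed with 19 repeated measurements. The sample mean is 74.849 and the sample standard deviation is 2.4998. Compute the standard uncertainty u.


The standard uncertainty for Type A evaluation is u = s / sqrt(n).
u = 2.4998 / sqrt(19)
u = 2.4998 / 4.3589
u = 0.5735

0.5735


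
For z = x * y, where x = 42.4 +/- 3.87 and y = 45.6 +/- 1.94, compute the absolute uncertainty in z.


For a product z = x*y, the relative uncertainty is:
uz/z = sqrt((ux/x)^2 + (uy/y)^2)
Relative uncertainties: ux/x = 3.87/42.4 = 0.091274
uy/y = 1.94/45.6 = 0.042544
z = 42.4 * 45.6 = 1933.4
uz = 1933.4 * sqrt(0.091274^2 + 0.042544^2) = 194.701

194.701


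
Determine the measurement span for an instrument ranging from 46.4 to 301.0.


Span = upper range - lower range.
Span = 301.0 - (46.4)
Span = 254.6

254.6


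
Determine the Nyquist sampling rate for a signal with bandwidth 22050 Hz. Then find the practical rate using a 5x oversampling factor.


By Nyquist theorem, fs_min = 2 * fmax.
fs_min = 2 * 22050 = 44100 Hz
Practical rate = 5 * fs_min = 5 * 44100 = 220500 Hz

fs_min = 44100 Hz, fs_practical = 220500 Hz


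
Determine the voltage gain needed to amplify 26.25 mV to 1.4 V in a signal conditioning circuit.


Gain = Vout / Vin (converting to same units).
G = 1.4 V / 26.25 mV
G = 1400.0 mV / 26.25 mV
G = 53.33

53.33


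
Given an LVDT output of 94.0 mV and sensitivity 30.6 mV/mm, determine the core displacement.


Displacement = Vout / sensitivity.
d = 94.0 / 30.6
d = 3.072 mm

3.072 mm


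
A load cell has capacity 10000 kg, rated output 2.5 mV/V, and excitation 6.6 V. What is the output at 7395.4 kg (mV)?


Vout = rated_output * Vex * (load / capacity).
Vout = 2.5 * 6.6 * (7395.4 / 10000)
Vout = 2.5 * 6.6 * 0.73954
Vout = 12.202 mV

12.202 mV


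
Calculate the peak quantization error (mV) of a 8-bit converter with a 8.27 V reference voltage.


The maximum quantization error is +/- LSB/2.
LSB = Vref / 2^n = 8.27 / 256 = 0.03230469 V
Max error = LSB / 2 = 0.03230469 / 2 = 0.01615234 V
Max error = 16.1523 mV

16.1523 mV


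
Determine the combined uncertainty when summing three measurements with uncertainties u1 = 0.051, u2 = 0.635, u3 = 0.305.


For a sum of independent quantities, uc = sqrt(u1^2 + u2^2 + u3^2).
uc = sqrt(0.051^2 + 0.635^2 + 0.305^2)
uc = sqrt(0.002601 + 0.403225 + 0.093025)
uc = 0.7063

0.7063


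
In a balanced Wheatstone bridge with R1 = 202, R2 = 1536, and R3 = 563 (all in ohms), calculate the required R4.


At balance: R1*R4 = R2*R3, so R4 = R2*R3/R1.
R4 = 1536 * 563 / 202
R4 = 864768 / 202
R4 = 4281.03 ohm

4281.03 ohm


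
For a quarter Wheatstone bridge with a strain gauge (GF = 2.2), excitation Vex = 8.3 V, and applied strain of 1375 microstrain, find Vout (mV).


Quarter bridge output: Vout = (GF * epsilon * Vex) / 4.
Vout = (2.2 * 1375e-6 * 8.3) / 4
Vout = 0.0251075 / 4 V
Vout = 0.00627688 V = 6.2769 mV

6.2769 mV


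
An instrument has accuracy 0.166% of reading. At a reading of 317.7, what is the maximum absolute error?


Absolute error = (accuracy% / 100) * reading.
Error = (0.166 / 100) * 317.7
Error = 0.00166 * 317.7
Error = 0.5274

0.5274


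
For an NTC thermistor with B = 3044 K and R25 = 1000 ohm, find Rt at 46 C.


NTC thermistor equation: Rt = R25 * exp(B * (1/T - 1/T25)).
T in Kelvin: 319.15 K, T25 = 298.15 K
1/T - 1/T25 = 1/319.15 - 1/298.15 = -0.00022069
B * (1/T - 1/T25) = 3044 * -0.00022069 = -0.6718
Rt = 1000 * exp(-0.6718) = 510.8 ohm

510.8 ohm


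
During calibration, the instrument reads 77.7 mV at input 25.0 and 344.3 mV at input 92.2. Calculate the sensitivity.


Sensitivity = (y2 - y1) / (x2 - x1).
S = (344.3 - 77.7) / (92.2 - 25.0)
S = 266.6 / 67.2
S = 3.9673 mV/unit

3.9673 mV/unit


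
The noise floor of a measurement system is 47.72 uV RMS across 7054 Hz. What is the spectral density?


Noise spectral density = Vrms / sqrt(BW).
NSD = 47.72 / sqrt(7054)
NSD = 47.72 / 83.9881
NSD = 0.5682 uV/sqrt(Hz)

0.5682 uV/sqrt(Hz)


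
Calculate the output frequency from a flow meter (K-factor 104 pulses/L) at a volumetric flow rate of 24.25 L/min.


Frequency = K * Q / 60 (converting L/min to L/s).
f = 104 * 24.25 / 60
f = 2522.0 / 60
f = 42.03 Hz

42.03 Hz


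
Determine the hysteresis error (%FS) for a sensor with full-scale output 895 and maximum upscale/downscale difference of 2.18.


Hysteresis = (max difference / full scale) * 100%.
H = (2.18 / 895) * 100
H = 0.244 %FS

0.244 %FS


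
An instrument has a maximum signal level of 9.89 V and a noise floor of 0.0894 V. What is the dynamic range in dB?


Dynamic range = 20 * log10(Vmax / Vnoise).
DR = 20 * log10(9.89 / 0.0894)
DR = 20 * log10(110.63)
DR = 40.88 dB

40.88 dB


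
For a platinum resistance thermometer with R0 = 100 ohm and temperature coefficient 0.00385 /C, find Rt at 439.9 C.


The RTD equation: Rt = R0 * (1 + alpha * T).
Rt = 100 * (1 + 0.00385 * 439.9)
Rt = 100 * (1 + 1.693615)
Rt = 100 * 2.693615
Rt = 269.361 ohm

269.361 ohm


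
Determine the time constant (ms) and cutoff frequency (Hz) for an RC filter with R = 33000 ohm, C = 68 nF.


Time constant: tau = R * C.
tau = 33000 * 6.80e-08 = 0.002244 s
tau = 2.244 ms
Cutoff frequency: fc = 1 / (2*pi*R*C).
fc = 1 / (2*pi*0.002244) = 70.92 Hz

tau = 2.244 ms, fc = 70.92 Hz


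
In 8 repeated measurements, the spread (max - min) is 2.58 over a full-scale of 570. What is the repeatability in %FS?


Repeatability = (spread / full scale) * 100%.
R = (2.58 / 570) * 100
R = 0.453 %FS

0.453 %FS


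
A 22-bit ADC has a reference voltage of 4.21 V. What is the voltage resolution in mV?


The resolution (LSB) of an ADC is Vref / 2^n.
LSB = 4.21 / 2^22
LSB = 4.21 / 4194304
LSB = 1e-06 V = 0.00100374 mV

0.00100374 mV


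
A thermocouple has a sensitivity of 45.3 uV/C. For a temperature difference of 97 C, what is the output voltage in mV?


The thermocouple output V = sensitivity * dT.
V = 45.3 uV/C * 97 C
V = 4394.1 uV
V = 4.394 mV

4.394 mV


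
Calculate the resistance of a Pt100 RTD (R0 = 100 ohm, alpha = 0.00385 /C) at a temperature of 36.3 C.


The RTD equation: Rt = R0 * (1 + alpha * T).
Rt = 100 * (1 + 0.00385 * 36.3)
Rt = 100 * (1 + 0.139755)
Rt = 100 * 1.139755
Rt = 113.976 ohm

113.976 ohm


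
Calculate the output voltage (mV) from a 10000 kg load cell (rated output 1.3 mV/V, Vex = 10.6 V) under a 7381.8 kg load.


Vout = rated_output * Vex * (load / capacity).
Vout = 1.3 * 10.6 * (7381.8 / 10000)
Vout = 1.3 * 10.6 * 0.73818
Vout = 10.172 mV

10.172 mV


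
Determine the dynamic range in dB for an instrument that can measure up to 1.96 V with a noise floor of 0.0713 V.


Dynamic range = 20 * log10(Vmax / Vnoise).
DR = 20 * log10(1.96 / 0.0713)
DR = 20 * log10(27.49)
DR = 28.78 dB

28.78 dB


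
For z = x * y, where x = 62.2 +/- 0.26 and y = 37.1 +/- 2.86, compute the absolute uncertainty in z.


For a product z = x*y, the relative uncertainty is:
uz/z = sqrt((ux/x)^2 + (uy/y)^2)
Relative uncertainties: ux/x = 0.26/62.2 = 0.00418
uy/y = 2.86/37.1 = 0.077089
z = 62.2 * 37.1 = 2307.6
uz = 2307.6 * sqrt(0.00418^2 + 0.077089^2) = 178.153

178.153


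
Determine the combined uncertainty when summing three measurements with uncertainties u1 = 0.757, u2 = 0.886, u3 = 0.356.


For a sum of independent quantities, uc = sqrt(u1^2 + u2^2 + u3^2).
uc = sqrt(0.757^2 + 0.886^2 + 0.356^2)
uc = sqrt(0.573049 + 0.784996 + 0.126736)
uc = 1.2185

1.2185


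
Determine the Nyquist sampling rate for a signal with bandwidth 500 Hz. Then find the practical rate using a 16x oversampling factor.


By Nyquist theorem, fs_min = 2 * fmax.
fs_min = 2 * 500 = 1000 Hz
Practical rate = 16 * fs_min = 16 * 1000 = 16000 Hz

fs_min = 1000 Hz, fs_practical = 16000 Hz


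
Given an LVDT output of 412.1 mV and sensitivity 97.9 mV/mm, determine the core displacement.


Displacement = Vout / sensitivity.
d = 412.1 / 97.9
d = 4.209 mm

4.209 mm


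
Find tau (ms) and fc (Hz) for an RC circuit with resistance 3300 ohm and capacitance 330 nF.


Time constant: tau = R * C.
tau = 3300 * 3.30e-07 = 0.001089 s
tau = 1.089 ms
Cutoff frequency: fc = 1 / (2*pi*R*C).
fc = 1 / (2*pi*0.001089) = 146.15 Hz

tau = 1.089 ms, fc = 146.15 Hz


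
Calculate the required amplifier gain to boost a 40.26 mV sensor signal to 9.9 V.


Gain = Vout / Vin (converting to same units).
G = 9.9 V / 40.26 mV
G = 9900.0 mV / 40.26 mV
G = 245.9

245.9


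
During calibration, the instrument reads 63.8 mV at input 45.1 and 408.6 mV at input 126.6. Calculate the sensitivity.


Sensitivity = (y2 - y1) / (x2 - x1).
S = (408.6 - 63.8) / (126.6 - 45.1)
S = 344.8 / 81.5
S = 4.2307 mV/unit

4.2307 mV/unit


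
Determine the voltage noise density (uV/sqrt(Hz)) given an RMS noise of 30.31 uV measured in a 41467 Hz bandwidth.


Noise spectral density = Vrms / sqrt(BW).
NSD = 30.31 / sqrt(41467)
NSD = 30.31 / 203.6345
NSD = 0.1488 uV/sqrt(Hz)

0.1488 uV/sqrt(Hz)


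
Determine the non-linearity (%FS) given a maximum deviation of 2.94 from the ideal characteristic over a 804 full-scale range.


Linearity error = (max deviation / full scale) * 100%.
Linearity = (2.94 / 804) * 100
Linearity = 0.366 %FS

0.366 %FS


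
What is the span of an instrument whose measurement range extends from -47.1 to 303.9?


Span = upper range - lower range.
Span = 303.9 - (-47.1)
Span = 351.0

351.0


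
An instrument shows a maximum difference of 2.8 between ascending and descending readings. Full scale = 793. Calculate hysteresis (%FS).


Hysteresis = (max difference / full scale) * 100%.
H = (2.8 / 793) * 100
H = 0.353 %FS

0.353 %FS


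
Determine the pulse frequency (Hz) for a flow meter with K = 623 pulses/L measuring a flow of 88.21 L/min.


Frequency = K * Q / 60 (converting L/min to L/s).
f = 623 * 88.21 / 60
f = 54954.83 / 60
f = 915.91 Hz

915.91 Hz


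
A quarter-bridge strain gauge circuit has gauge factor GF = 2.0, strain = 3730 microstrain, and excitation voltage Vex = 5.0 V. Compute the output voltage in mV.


Quarter bridge output: Vout = (GF * epsilon * Vex) / 4.
Vout = (2.0 * 3730e-6 * 5.0) / 4
Vout = 0.0373 / 4 V
Vout = 0.009325 V = 9.325 mV

9.325 mV


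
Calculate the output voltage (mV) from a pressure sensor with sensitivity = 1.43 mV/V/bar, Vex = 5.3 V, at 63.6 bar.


Output = sensitivity * Vex * P.
Vout = 1.43 * 5.3 * 63.6
Vout = 7.579 * 63.6
Vout = 482.02 mV

482.02 mV


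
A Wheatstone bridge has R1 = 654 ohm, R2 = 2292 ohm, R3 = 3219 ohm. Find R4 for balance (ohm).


At balance: R1*R4 = R2*R3, so R4 = R2*R3/R1.
R4 = 2292 * 3219 / 654
R4 = 7377948 / 654
R4 = 11281.27 ohm

11281.27 ohm


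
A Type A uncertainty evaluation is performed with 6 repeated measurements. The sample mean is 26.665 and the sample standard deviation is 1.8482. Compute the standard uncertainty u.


The standard uncertainty for Type A evaluation is u = s / sqrt(n).
u = 1.8482 / sqrt(6)
u = 1.8482 / 2.4495
u = 0.7545

0.7545


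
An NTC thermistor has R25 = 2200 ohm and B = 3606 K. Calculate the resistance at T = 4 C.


NTC thermistor equation: Rt = R25 * exp(B * (1/T - 1/T25)).
T in Kelvin: 277.15 K, T25 = 298.15 K
1/T - 1/T25 = 1/277.15 - 1/298.15 = 0.00025414
B * (1/T - 1/T25) = 3606 * 0.00025414 = 0.9164
Rt = 2200 * exp(0.9164) = 5500.7 ohm

5500.7 ohm


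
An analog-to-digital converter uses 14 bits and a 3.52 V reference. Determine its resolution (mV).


The resolution (LSB) of an ADC is Vref / 2^n.
LSB = 3.52 / 2^14
LSB = 3.52 / 16384
LSB = 0.00021484 V = 0.21484375 mV

0.21484375 mV


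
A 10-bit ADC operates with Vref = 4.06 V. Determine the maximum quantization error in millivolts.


The maximum quantization error is +/- LSB/2.
LSB = Vref / 2^n = 4.06 / 1024 = 0.00396484 V
Max error = LSB / 2 = 0.00396484 / 2 = 0.00198242 V
Max error = 1.9824 mV

1.9824 mV


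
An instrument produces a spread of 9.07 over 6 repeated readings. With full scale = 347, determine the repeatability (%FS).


Repeatability = (spread / full scale) * 100%.
R = (9.07 / 347) * 100
R = 2.614 %FS

2.614 %FS


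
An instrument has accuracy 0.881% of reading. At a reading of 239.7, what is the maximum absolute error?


Absolute error = (accuracy% / 100) * reading.
Error = (0.881 / 100) * 239.7
Error = 0.00881 * 239.7
Error = 2.1118

2.1118


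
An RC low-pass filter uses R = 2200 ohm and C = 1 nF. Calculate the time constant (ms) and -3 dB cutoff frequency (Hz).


Time constant: tau = R * C.
tau = 2200 * 1.00e-09 = 2.2e-06 s
tau = 0.0022 ms
Cutoff frequency: fc = 1 / (2*pi*R*C).
fc = 1 / (2*pi*2.2e-06) = 72343.16 Hz

tau = 0.0022 ms, fc = 72343.16 Hz


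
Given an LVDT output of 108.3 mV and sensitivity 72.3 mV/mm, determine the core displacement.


Displacement = Vout / sensitivity.
d = 108.3 / 72.3
d = 1.498 mm

1.498 mm


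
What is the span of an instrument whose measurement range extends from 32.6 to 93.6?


Span = upper range - lower range.
Span = 93.6 - (32.6)
Span = 61.0

61.0


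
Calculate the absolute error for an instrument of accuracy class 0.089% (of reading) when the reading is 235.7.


Absolute error = (accuracy% / 100) * reading.
Error = (0.089 / 100) * 235.7
Error = 0.00089 * 235.7
Error = 0.2098

0.2098


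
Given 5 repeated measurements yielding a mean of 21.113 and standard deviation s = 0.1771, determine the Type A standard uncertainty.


The standard uncertainty for Type A evaluation is u = s / sqrt(n).
u = 0.1771 / sqrt(5)
u = 0.1771 / 2.2361
u = 0.0792

0.0792


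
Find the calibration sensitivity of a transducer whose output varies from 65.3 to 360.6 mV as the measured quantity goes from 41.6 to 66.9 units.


Sensitivity = (y2 - y1) / (x2 - x1).
S = (360.6 - 65.3) / (66.9 - 41.6)
S = 295.3 / 25.3
S = 11.6719 mV/unit

11.6719 mV/unit


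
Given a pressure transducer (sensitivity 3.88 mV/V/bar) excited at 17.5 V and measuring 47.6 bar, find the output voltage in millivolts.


Output = sensitivity * Vex * P.
Vout = 3.88 * 17.5 * 47.6
Vout = 67.9 * 47.6
Vout = 3232.04 mV

3232.04 mV


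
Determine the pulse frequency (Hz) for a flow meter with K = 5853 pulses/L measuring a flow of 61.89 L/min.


Frequency = K * Q / 60 (converting L/min to L/s).
f = 5853 * 61.89 / 60
f = 362242.17 / 60
f = 6037.37 Hz

6037.37 Hz


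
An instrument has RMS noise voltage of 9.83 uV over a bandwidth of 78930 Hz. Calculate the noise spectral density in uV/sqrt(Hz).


Noise spectral density = Vrms / sqrt(BW).
NSD = 9.83 / sqrt(78930)
NSD = 9.83 / 280.9448
NSD = 0.035 uV/sqrt(Hz)

0.035 uV/sqrt(Hz)


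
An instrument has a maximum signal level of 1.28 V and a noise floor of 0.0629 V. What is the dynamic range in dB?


Dynamic range = 20 * log10(Vmax / Vnoise).
DR = 20 * log10(1.28 / 0.0629)
DR = 20 * log10(20.35)
DR = 26.17 dB

26.17 dB


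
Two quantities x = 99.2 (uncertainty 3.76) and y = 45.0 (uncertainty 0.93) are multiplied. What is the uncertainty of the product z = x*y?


For a product z = x*y, the relative uncertainty is:
uz/z = sqrt((ux/x)^2 + (uy/y)^2)
Relative uncertainties: ux/x = 3.76/99.2 = 0.037903
uy/y = 0.93/45.0 = 0.020667
z = 99.2 * 45.0 = 4464.0
uz = 4464.0 * sqrt(0.037903^2 + 0.020667^2) = 192.717

192.717


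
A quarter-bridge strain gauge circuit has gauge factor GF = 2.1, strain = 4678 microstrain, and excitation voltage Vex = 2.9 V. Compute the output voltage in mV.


Quarter bridge output: Vout = (GF * epsilon * Vex) / 4.
Vout = (2.1 * 4678e-6 * 2.9) / 4
Vout = 0.02848902 / 4 V
Vout = 0.00712226 V = 7.1223 mV

7.1223 mV


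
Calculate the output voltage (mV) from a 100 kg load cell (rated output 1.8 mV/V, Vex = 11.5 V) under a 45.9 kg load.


Vout = rated_output * Vex * (load / capacity).
Vout = 1.8 * 11.5 * (45.9 / 100)
Vout = 1.8 * 11.5 * 0.459
Vout = 9.501 mV

9.501 mV


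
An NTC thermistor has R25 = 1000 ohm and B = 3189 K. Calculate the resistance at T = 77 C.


NTC thermistor equation: Rt = R25 * exp(B * (1/T - 1/T25)).
T in Kelvin: 350.15 K, T25 = 298.15 K
1/T - 1/T25 = 1/350.15 - 1/298.15 = -0.0004981
B * (1/T - 1/T25) = 3189 * -0.0004981 = -1.5884
Rt = 1000 * exp(-1.5884) = 204.2 ohm

204.2 ohm


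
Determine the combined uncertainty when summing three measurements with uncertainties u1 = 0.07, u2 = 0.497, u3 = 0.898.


For a sum of independent quantities, uc = sqrt(u1^2 + u2^2 + u3^2).
uc = sqrt(0.07^2 + 0.497^2 + 0.898^2)
uc = sqrt(0.0049 + 0.247009 + 0.806404)
uc = 1.0287

1.0287


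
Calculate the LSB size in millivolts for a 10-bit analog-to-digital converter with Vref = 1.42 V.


The resolution (LSB) of an ADC is Vref / 2^n.
LSB = 1.42 / 2^10
LSB = 1.42 / 1024
LSB = 0.00138672 V = 1.38671875 mV

1.38671875 mV


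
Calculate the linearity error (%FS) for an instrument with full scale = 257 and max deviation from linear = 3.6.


Linearity error = (max deviation / full scale) * 100%.
Linearity = (3.6 / 257) * 100
Linearity = 1.401 %FS

1.401 %FS


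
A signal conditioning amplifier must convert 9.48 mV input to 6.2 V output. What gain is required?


Gain = Vout / Vin (converting to same units).
G = 6.2 V / 9.48 mV
G = 6200.0 mV / 9.48 mV
G = 654.01

654.01


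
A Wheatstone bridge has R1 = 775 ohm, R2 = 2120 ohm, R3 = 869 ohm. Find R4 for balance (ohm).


At balance: R1*R4 = R2*R3, so R4 = R2*R3/R1.
R4 = 2120 * 869 / 775
R4 = 1842280 / 775
R4 = 2377.14 ohm

2377.14 ohm


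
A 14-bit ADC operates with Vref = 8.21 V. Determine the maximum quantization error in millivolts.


The maximum quantization error is +/- LSB/2.
LSB = Vref / 2^n = 8.21 / 16384 = 0.0005011 V
Max error = LSB / 2 = 0.0005011 / 2 = 0.00025055 V
Max error = 0.2505 mV

0.2505 mV


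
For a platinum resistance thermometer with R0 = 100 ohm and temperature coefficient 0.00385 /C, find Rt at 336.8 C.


The RTD equation: Rt = R0 * (1 + alpha * T).
Rt = 100 * (1 + 0.00385 * 336.8)
Rt = 100 * (1 + 1.29668)
Rt = 100 * 2.29668
Rt = 229.668 ohm

229.668 ohm


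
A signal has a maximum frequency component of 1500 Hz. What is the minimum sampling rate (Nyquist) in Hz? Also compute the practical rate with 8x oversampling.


By Nyquist theorem, fs_min = 2 * fmax.
fs_min = 2 * 1500 = 3000 Hz
Practical rate = 8 * fs_min = 8 * 3000 = 24000 Hz

fs_min = 3000 Hz, fs_practical = 24000 Hz


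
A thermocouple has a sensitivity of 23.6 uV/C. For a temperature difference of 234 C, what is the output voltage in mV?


The thermocouple output V = sensitivity * dT.
V = 23.6 uV/C * 234 C
V = 5522.4 uV
V = 5.522 mV

5.522 mV


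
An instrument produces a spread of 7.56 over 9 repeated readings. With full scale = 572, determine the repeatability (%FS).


Repeatability = (spread / full scale) * 100%.
R = (7.56 / 572) * 100
R = 1.322 %FS

1.322 %FS


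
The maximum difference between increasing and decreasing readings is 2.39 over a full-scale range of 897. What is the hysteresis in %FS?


Hysteresis = (max difference / full scale) * 100%.
H = (2.39 / 897) * 100
H = 0.266 %FS

0.266 %FS


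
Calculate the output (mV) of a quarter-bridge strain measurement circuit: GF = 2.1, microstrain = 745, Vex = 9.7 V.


Quarter bridge output: Vout = (GF * epsilon * Vex) / 4.
Vout = (2.1 * 745e-6 * 9.7) / 4
Vout = 0.01517565 / 4 V
Vout = 0.00379391 V = 3.7939 mV

3.7939 mV


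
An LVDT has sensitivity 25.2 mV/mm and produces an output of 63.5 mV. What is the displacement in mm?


Displacement = Vout / sensitivity.
d = 63.5 / 25.2
d = 2.52 mm

2.52 mm
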